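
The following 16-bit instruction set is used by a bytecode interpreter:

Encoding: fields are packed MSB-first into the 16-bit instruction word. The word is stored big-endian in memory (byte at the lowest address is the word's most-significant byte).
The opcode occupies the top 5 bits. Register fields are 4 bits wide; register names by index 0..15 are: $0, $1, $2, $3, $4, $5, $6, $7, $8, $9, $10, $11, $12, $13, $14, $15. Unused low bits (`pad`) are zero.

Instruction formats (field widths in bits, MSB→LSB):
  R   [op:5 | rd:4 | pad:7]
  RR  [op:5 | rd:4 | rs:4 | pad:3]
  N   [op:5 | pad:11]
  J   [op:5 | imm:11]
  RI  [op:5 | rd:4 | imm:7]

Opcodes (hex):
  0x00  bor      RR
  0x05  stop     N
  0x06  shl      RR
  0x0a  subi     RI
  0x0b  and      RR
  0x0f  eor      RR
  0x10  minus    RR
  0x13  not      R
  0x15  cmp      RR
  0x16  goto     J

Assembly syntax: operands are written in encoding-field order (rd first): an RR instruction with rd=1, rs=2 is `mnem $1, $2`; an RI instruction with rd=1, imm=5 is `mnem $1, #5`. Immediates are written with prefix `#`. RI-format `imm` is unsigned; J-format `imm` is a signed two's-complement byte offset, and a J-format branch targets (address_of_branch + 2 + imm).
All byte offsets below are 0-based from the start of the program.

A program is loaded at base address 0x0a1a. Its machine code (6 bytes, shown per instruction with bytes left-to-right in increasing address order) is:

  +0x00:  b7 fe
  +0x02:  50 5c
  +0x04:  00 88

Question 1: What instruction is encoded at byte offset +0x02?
[02] 50 5c → 0x505c
  top 5b → 0xa → subi [RI]
  rd@[10:7]=0x0 ⇒ $0
  imm@[6:0]=0x5c ⇒ #92

subi $0, #92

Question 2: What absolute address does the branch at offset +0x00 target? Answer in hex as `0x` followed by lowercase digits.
+0x00: b7 fe ⇒ word 0xb7fe (big)
  top 5b → 0x16 → goto [J]
  imm@[10:0]=0x7fe (s11→-2) ⇒ #-2
  target = base 0x0a1a + off 0x00 + 2 + imm -2 = 0x0a1a

0x0a1a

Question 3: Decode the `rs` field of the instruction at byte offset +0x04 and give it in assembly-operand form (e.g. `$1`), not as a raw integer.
$1

@+04  big-endian(00 88) = 0x0088
  top 5b → 0x0 → bor [RR]
  [10:7] rd=1 = $1
  [6:3] rs=1 = $1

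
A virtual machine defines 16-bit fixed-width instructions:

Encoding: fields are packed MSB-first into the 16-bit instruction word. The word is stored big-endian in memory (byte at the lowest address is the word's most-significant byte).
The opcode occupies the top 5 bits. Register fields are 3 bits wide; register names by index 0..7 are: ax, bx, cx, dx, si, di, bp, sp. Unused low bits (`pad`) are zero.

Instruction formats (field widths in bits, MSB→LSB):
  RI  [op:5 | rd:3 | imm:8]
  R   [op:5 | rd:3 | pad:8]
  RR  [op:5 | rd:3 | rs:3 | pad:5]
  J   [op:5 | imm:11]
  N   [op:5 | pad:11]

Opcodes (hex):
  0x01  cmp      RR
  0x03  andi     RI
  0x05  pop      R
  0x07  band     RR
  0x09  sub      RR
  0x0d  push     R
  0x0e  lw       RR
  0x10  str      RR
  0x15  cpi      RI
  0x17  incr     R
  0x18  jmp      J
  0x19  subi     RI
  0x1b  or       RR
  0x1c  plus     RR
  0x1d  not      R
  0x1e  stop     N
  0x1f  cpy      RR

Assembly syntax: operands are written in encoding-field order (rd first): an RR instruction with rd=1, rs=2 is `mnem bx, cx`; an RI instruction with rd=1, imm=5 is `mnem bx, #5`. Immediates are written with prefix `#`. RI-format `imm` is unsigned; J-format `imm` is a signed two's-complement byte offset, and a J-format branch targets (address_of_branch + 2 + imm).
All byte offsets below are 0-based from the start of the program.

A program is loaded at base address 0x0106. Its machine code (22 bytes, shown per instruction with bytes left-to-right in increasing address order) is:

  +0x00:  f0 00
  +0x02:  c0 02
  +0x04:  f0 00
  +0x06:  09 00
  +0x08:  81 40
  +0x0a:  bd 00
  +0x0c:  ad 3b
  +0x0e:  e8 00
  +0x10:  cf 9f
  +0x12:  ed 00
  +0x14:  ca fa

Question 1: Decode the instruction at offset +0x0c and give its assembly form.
cpi di, #59

+0x0c: ad 3b ⇒ word 0xad3b (big)
  opcode bits[15:11]=0x15: cpi/RI
  rd: (w>>8)&0x7=0x5 → di
  imm: (w>>0)&0xff=0x3b → #59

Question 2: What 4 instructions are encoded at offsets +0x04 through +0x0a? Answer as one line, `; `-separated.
stop; cmp bx, ax; str bx, cx; incr di

[04] f0 00 → 0xf000
  opcode bits[15:11]=0x1e: stop/N
[06] 09 00 → 0x0900
  opcode bits[15:11]=0x1: cmp/RR
  [10:8] rd=1 = bx
  [7:5] rs=0 = ax
[08] 81 40 → 0x8140
  opcode bits[15:11]=0x10: str/RR
  [10:8] rd=1 = bx
  [7:5] rs=2 = cx
[0a] bd 00 → 0xbd00
  opcode bits[15:11]=0x17: incr/R
  [10:8] rd=5 = di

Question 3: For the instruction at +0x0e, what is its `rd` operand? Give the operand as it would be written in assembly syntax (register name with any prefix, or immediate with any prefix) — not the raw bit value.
ax

off 0x0e: read e8 00 as big → 0xe800
  top 5b → 0x1d → not [R]
  [10:8] rd=0 = ax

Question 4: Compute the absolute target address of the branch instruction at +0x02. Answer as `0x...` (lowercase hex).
+0x02: c0 02 ⇒ word 0xc002 (big)
  op=0xc002>>11=0x18 ⇒ jmp (J)
  imm: (w>>0)&0x7ff=0x2 → #2
  target = base 0x0106 + off 0x02 + 2 + imm 2 = 0x010c

0x010c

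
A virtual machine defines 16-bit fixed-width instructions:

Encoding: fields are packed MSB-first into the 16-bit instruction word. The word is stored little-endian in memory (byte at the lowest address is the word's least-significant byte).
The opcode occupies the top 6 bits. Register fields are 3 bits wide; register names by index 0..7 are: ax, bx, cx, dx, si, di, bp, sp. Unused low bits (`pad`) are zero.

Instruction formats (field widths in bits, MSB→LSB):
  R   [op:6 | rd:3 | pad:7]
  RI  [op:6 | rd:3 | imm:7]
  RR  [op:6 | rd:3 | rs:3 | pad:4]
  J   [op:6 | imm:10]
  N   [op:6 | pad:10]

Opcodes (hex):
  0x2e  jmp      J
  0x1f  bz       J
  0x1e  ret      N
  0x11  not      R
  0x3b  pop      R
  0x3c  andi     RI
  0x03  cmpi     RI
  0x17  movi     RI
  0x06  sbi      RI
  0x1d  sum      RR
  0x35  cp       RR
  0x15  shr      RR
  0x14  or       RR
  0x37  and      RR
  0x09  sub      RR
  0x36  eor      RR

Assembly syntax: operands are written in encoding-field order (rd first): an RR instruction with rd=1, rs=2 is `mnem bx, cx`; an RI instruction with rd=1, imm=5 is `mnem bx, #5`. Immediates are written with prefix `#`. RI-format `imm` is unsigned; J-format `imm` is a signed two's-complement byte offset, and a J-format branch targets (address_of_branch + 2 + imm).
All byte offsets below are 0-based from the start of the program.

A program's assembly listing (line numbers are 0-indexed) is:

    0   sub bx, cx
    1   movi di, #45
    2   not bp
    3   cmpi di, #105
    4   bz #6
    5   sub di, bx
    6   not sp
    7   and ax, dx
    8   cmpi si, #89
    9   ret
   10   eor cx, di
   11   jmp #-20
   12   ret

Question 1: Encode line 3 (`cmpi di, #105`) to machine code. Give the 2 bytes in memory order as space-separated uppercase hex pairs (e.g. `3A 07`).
L3: cmpi op=0x3:6|rd=5:3|imm=105:7 ⇒ 0x0ee9 ⇒ little e9 0e

E9 0E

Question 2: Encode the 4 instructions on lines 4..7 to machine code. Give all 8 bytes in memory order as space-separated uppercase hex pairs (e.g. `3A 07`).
06 7C 90 26 80 47 30 DC

line 4 (bz): pack op=0x1f:6|imm=6:10 = 0x7c06; little→ 06 7c
line 5 (sub): pack op=0x9:6|rd=5:3|rs=1:3|pad=0:4 = 0x2690; little→ 90 26
line 6 (not): pack op=0x11:6|rd=7:3|pad=0:7 = 0x4780; little→ 80 47
line 7 (and): pack op=0x37:6|rd=0:3|rs=3:3|pad=0:4 = 0xdc30; little→ 30 dc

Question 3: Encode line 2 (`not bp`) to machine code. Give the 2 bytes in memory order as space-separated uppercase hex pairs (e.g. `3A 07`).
00 47

2. not fields op=0x11:6|rd=6:3|pad=0:7 → word 4700h → 00 47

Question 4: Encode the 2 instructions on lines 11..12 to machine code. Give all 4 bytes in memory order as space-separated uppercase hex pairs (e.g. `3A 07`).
line 11 (jmp): pack op=0x2e:6|imm=-20:10 = 0xbbec; little→ ec bb
line 12 (ret): pack op=0x1e:6|pad=0:10 = 0x7800; little→ 00 78

EC BB 00 78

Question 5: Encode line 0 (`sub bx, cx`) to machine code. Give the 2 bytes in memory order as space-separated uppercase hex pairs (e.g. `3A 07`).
A0 24

0. sub fields op=0x9:6|rd=1:3|rs=2:3|pad=0:4 → word 24a0h → a0 24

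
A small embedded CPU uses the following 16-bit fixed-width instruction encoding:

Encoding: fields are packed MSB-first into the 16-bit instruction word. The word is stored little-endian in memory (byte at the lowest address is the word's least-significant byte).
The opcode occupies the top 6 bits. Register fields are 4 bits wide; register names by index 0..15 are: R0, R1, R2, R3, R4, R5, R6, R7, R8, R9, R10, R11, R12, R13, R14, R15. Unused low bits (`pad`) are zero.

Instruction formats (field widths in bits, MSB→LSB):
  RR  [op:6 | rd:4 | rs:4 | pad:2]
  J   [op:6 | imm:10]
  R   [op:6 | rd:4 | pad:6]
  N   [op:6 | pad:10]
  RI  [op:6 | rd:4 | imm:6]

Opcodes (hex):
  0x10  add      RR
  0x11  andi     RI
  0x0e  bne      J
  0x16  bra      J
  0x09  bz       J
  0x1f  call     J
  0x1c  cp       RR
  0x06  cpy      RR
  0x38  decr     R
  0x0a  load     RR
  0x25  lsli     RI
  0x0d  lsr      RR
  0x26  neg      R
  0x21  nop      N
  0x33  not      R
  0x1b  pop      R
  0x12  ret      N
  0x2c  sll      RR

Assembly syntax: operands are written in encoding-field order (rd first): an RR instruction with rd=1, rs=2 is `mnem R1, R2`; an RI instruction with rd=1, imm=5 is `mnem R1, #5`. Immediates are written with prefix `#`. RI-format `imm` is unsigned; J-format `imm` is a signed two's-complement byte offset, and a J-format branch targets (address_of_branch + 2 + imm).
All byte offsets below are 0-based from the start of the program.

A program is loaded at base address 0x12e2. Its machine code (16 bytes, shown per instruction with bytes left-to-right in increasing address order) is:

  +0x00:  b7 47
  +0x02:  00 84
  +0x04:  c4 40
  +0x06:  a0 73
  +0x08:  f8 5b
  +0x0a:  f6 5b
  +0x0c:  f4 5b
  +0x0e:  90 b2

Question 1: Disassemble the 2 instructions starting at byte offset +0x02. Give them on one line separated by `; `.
off 0x02: read 00 84 as little → 0x8400
  op=0x8400>>10=0x21 ⇒ nop (N)
off 0x04: read c4 40 as little → 0x40c4
  op=0x40c4>>10=0x10 ⇒ add (RR)
  [9:6] rd=3 = R3
  [5:2] rs=1 = R1

nop; add R3, R1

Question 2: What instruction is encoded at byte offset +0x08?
off 0x08: read f8 5b as little → 0x5bf8
  op=0x5bf8>>10=0x16 ⇒ bra (J)
  [9:0] imm=1016 (s10→-8) = #-8

bra #-8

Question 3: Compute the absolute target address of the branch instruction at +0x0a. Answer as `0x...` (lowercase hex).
0x12e4

@+0a  little-endian(f6 5b) = 0x5bf6
  top 6b → 0x16 → bra [J]
  imm@[9:0]=0x3f6 (s10→-10) ⇒ #-10
  target = base 0x12e2 + off 0x0a + 2 + imm -10 = 0x12e4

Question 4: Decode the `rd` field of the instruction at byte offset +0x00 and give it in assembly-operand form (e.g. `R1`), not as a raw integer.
[00] b7 47 → 0x47b7
  top 6b → 0x11 → andi [RI]
  [9:6] rd=14 = R14
  [5:0] imm=55 = #55

R14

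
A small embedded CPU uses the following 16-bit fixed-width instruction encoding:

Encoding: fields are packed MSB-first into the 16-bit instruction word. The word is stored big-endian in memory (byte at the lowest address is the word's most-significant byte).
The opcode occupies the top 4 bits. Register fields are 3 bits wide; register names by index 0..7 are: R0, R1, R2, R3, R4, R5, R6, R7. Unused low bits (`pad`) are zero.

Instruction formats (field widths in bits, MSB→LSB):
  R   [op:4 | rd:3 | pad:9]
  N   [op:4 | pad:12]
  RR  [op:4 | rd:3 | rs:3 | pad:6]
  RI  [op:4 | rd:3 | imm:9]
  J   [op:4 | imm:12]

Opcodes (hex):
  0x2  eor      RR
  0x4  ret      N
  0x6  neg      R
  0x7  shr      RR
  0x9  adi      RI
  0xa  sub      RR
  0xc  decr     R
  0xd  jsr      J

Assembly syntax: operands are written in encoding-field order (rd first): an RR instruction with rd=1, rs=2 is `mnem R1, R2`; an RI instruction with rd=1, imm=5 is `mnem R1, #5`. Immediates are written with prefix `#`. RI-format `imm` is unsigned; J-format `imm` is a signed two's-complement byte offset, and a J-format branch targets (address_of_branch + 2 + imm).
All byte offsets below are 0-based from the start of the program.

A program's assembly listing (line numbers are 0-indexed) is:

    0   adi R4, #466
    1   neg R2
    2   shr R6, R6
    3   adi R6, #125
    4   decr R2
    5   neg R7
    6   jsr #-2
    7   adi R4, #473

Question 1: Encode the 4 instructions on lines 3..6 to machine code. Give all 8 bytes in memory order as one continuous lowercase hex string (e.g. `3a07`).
9c7dc4006e00dffe

3. adi fields op=0x9:4|rd=6:3|imm=125:9 → word 9c7dh → 9c 7d
4. decr fields op=0xc:4|rd=2:3|pad=0:9 → word c400h → c4 00
5. neg fields op=0x6:4|rd=7:3|pad=0:9 → word 6e00h → 6e 00
6. jsr fields op=0xd:4|imm=-2:12 → word dffeh → df fe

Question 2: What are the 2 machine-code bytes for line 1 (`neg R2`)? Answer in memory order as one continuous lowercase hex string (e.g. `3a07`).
6400

L1: neg op=0x6:4|rd=2:3|pad=0:9 ⇒ 0x6400 ⇒ big 64 00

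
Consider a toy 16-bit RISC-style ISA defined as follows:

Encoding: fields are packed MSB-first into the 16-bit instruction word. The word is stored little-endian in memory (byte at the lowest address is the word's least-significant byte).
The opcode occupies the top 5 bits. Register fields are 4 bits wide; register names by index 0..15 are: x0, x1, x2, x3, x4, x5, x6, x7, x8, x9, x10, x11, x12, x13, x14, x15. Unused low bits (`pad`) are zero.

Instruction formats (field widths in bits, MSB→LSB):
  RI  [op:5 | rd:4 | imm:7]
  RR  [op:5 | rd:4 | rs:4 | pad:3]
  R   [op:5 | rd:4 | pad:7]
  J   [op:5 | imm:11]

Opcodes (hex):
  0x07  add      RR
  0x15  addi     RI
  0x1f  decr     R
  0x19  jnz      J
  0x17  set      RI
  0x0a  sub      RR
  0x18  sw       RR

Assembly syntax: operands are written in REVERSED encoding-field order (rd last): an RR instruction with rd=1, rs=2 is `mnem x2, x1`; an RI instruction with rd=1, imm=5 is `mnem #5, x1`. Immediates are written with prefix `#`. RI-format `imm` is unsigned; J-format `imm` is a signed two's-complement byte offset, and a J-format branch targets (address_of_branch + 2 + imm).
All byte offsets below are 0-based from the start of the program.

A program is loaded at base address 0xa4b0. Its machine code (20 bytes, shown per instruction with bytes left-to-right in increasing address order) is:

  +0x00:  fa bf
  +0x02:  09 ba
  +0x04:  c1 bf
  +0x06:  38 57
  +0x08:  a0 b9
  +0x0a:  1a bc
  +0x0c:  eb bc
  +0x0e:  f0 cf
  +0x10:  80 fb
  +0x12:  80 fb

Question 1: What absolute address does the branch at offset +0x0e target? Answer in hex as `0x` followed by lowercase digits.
@+0e  little-endian(f0 cf) = 0xcff0
  top 5b → 0x19 → jnz [J]
  [10:0] imm=2032 (s11→-16) = #-16
  target = base 0xa4b0 + off 0x0e + 2 + imm -16 = 0xa4b0

0xa4b0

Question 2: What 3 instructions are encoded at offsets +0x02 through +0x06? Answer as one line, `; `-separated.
set #9, x4; set #65, x15; sub x7, x14

+0x02: 09 ba ⇒ word 0xba09 (little)
  op=0xba09>>11=0x17 ⇒ set (RI)
  rd: (w>>7)&0xf=0x4 → x4
  imm: (w>>0)&0x7f=0x9 → #9
+0x04: c1 bf ⇒ word 0xbfc1 (little)
  op=0xbfc1>>11=0x17 ⇒ set (RI)
  rd: (w>>7)&0xf=0xf → x15
  imm: (w>>0)&0x7f=0x41 → #65
+0x06: 38 57 ⇒ word 0x5738 (little)
  op=0x5738>>11=0xa ⇒ sub (RR)
  rd: (w>>7)&0xf=0xe → x14
  rs: (w>>3)&0xf=0x7 → x7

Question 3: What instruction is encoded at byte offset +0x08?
off 0x08: read a0 b9 as little → 0xb9a0
  op=0xb9a0>>11=0x17 ⇒ set (RI)
  rd@[10:7]=0x3 ⇒ x3
  imm@[6:0]=0x20 ⇒ #32

set #32, x3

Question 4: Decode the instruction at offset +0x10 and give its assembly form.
decr x7

[10] 80 fb → 0xfb80
  opcode bits[15:11]=0x1f: decr/R
  [10:7] rd=7 = x7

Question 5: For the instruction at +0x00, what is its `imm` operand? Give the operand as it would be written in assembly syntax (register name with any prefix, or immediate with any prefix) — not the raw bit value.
off 0x00: read fa bf as little → 0xbffa
  top 5b → 0x17 → set [RI]
  [10:7] rd=15 = x15
  [6:0] imm=122 = #122

#122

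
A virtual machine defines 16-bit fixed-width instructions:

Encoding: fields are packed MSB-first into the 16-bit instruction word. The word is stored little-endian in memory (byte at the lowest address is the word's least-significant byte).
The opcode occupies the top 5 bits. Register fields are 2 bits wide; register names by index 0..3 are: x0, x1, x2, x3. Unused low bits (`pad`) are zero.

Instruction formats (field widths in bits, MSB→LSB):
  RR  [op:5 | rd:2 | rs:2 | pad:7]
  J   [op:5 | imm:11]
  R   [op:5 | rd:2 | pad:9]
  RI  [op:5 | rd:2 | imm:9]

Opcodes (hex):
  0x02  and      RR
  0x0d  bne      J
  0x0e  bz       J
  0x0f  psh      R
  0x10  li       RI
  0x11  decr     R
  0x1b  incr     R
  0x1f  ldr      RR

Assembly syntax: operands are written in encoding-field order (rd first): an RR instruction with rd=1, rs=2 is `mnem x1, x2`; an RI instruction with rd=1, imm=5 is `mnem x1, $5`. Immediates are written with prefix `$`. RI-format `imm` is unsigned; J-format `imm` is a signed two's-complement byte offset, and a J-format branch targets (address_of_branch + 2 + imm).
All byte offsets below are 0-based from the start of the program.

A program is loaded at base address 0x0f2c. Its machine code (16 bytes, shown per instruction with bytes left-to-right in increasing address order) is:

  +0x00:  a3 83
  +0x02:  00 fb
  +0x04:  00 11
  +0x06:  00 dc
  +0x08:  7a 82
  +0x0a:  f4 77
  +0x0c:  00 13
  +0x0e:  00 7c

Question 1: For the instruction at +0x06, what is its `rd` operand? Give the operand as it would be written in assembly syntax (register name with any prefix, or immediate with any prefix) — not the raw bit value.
+0x06: 00 dc ⇒ word 0xdc00 (little)
  op=0xdc00>>11=0x1b ⇒ incr (R)
  rd: (w>>9)&0x3=0x2 → x2

x2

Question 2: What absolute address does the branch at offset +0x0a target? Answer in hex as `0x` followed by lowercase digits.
@+0a  little-endian(f4 77) = 0x77f4
  top 5b → 0xe → bz [J]
  [10:0] imm=2036 (s11→-12) = $-12
  target = base 0x0f2c + off 0x0a + 2 + imm -12 = 0x0f2c

0x0f2c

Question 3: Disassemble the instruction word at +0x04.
+0x04: 00 11 ⇒ word 0x1100 (little)
  op=0x1100>>11=0x2 ⇒ and (RR)
  rd@[10:9]=0x0 ⇒ x0
  rs@[8:7]=0x2 ⇒ x2

and x0, x2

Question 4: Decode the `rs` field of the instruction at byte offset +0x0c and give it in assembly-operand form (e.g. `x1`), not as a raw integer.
x2

+0x0c: 00 13 ⇒ word 0x1300 (little)
  opcode bits[15:11]=0x2: and/RR
  rd: (w>>9)&0x3=0x1 → x1
  rs: (w>>7)&0x3=0x2 → x2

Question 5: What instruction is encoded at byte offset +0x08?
li x1, $122

@+08  little-endian(7a 82) = 0x827a
  op=0x827a>>11=0x10 ⇒ li (RI)
  rd@[10:9]=0x1 ⇒ x1
  imm@[8:0]=0x7a ⇒ $122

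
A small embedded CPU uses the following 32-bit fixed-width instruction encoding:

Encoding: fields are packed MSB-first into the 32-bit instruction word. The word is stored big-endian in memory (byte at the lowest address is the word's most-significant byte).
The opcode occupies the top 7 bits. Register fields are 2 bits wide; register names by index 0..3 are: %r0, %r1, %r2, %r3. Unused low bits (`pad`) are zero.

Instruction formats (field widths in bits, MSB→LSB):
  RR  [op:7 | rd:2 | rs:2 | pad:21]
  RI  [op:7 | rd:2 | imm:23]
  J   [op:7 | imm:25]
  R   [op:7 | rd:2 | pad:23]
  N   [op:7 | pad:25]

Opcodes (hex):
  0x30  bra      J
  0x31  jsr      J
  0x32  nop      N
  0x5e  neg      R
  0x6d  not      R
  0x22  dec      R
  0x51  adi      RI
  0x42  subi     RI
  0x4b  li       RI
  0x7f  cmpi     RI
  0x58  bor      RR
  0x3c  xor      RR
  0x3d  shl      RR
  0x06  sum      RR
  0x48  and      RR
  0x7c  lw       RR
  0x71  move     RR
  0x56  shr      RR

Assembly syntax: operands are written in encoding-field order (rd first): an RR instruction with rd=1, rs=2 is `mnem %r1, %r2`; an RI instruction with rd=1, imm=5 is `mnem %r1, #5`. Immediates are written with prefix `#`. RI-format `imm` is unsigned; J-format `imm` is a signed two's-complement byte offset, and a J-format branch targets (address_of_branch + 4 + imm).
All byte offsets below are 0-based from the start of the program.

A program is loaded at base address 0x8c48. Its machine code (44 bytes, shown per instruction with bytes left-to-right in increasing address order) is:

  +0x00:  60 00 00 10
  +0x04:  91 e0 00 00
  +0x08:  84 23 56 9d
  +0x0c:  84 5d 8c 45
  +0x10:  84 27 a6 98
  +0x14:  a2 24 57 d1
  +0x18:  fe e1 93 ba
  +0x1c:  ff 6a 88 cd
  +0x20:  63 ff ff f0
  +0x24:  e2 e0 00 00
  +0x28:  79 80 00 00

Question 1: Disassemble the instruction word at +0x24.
move %r1, %r3

@+24  big-endian(e2 e0 00 00) = 0xe2e00000
  opcode bits[31:25]=0x71: move/RR
  [24:23] rd=1 = %r1
  [22:21] rs=3 = %r3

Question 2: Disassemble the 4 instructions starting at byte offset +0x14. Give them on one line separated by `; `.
adi %r0, #2381777; cmpi %r1, #6394810; cmpi %r2, #6981837; jsr #-16

+0x14: a2 24 57 d1 ⇒ word 0xa22457d1 (big)
  opcode bits[31:25]=0x51: adi/RI
  [24:23] rd=0 = %r0
  [22:0] imm=2381777 = #2381777
+0x18: fe e1 93 ba ⇒ word 0xfee193ba (big)
  opcode bits[31:25]=0x7f: cmpi/RI
  [24:23] rd=1 = %r1
  [22:0] imm=6394810 = #6394810
+0x1c: ff 6a 88 cd ⇒ word 0xff6a88cd (big)
  opcode bits[31:25]=0x7f: cmpi/RI
  [24:23] rd=2 = %r2
  [22:0] imm=6981837 = #6981837
+0x20: 63 ff ff f0 ⇒ word 0x63fffff0 (big)
  opcode bits[31:25]=0x31: jsr/J
  [24:0] imm=33554416 (s25→-16) = #-16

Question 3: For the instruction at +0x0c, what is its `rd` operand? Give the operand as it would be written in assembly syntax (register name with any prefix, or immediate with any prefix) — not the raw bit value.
%r0

@+0c  big-endian(84 5d 8c 45) = 0x845d8c45
  op=0x845d8c45>>25=0x42 ⇒ subi (RI)
  rd: (w>>23)&0x3=0x0 → %r0
  imm: (w>>0)&0x7fffff=0x5d8c45 → #6130757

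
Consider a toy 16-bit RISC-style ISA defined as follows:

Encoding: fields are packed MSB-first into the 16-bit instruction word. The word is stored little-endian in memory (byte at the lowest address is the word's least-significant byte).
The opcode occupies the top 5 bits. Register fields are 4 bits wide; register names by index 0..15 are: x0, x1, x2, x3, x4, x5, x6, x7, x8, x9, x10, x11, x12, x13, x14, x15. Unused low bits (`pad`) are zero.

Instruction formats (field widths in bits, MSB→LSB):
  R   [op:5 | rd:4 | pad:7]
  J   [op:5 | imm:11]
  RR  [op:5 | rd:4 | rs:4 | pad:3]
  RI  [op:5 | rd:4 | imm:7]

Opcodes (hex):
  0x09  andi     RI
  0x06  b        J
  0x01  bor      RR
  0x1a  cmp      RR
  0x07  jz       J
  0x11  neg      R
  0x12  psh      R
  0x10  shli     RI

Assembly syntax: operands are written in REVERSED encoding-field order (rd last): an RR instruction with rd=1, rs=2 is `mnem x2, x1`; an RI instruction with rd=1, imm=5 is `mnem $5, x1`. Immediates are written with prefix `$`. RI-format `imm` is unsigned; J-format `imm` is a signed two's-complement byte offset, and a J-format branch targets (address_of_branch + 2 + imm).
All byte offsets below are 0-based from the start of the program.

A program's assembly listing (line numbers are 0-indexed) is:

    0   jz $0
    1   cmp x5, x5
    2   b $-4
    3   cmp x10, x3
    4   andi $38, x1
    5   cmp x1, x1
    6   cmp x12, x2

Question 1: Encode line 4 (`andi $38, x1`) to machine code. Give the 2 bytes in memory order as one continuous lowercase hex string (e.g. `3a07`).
a648

line 4 (andi): pack op=0x9:5|rd=1:4|imm=38:7 = 0x48a6; little→ a6 48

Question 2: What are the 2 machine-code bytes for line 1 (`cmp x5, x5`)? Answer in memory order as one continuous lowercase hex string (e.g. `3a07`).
1. cmp fields op=0x1a:5|rd=5:4|rs=5:4|pad=0:3 → word d2a8h → a8 d2

a8d2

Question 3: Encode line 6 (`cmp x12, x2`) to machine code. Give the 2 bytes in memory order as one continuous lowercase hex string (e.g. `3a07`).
line 6 (cmp): pack op=0x1a:5|rd=2:4|rs=12:4|pad=0:3 = 0xd160; little→ 60 d1

60d1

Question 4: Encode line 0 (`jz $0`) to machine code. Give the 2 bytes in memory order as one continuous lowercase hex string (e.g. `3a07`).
0038

L0: jz op=0x7:5|imm=0:11 ⇒ 0x3800 ⇒ little 00 38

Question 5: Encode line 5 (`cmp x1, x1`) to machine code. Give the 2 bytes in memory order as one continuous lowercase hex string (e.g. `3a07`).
L5: cmp op=0x1a:5|rd=1:4|rs=1:4|pad=0:3 ⇒ 0xd088 ⇒ little 88 d0

88d0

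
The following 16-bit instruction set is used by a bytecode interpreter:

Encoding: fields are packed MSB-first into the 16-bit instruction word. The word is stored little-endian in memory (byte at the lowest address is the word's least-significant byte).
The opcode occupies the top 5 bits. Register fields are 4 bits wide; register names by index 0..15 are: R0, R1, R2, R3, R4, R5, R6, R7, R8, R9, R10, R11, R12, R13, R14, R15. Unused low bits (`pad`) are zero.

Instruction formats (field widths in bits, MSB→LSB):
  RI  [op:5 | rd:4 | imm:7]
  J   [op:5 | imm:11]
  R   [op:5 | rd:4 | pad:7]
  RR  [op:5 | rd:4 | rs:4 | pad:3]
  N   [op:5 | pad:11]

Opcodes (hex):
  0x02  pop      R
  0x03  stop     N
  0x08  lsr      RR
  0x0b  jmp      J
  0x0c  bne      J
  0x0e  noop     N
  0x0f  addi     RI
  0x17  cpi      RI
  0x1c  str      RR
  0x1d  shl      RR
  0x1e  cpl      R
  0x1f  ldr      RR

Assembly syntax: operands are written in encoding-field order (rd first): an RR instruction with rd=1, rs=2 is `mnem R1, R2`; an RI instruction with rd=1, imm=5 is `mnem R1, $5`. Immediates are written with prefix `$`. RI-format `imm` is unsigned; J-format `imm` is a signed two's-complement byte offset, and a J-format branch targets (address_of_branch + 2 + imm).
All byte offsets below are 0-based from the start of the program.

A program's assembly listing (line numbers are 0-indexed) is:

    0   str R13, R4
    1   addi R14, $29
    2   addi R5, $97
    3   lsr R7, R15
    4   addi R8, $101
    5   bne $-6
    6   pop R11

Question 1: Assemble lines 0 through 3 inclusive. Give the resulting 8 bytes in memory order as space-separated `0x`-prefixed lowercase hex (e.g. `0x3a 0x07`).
0xa0 0xe6 0x1d 0x7f 0xe1 0x7a 0xf8 0x43

0. str fields op=0x1c:5|rd=13:4|rs=4:4|pad=0:3 → word e6a0h → a0 e6
1. addi fields op=0xf:5|rd=14:4|imm=29:7 → word 7f1dh → 1d 7f
2. addi fields op=0xf:5|rd=5:4|imm=97:7 → word 7ae1h → e1 7a
3. lsr fields op=0x8:5|rd=7:4|rs=15:4|pad=0:3 → word 43f8h → f8 43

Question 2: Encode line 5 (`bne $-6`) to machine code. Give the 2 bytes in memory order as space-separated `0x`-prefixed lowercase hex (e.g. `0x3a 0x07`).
0xfa 0x67

line 5 (bne): pack op=0xc:5|imm=-6:11 = 0x67fa; little→ fa 67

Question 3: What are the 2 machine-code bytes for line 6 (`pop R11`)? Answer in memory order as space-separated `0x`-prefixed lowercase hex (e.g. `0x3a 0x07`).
line 6 (pop): pack op=0x2:5|rd=11:4|pad=0:7 = 0x1580; little→ 80 15

0x80 0x15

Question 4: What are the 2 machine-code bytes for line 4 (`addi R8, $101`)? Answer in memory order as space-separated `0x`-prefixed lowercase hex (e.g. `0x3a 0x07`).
0x65 0x7c

L4: addi op=0xf:5|rd=8:4|imm=101:7 ⇒ 0x7c65 ⇒ little 65 7c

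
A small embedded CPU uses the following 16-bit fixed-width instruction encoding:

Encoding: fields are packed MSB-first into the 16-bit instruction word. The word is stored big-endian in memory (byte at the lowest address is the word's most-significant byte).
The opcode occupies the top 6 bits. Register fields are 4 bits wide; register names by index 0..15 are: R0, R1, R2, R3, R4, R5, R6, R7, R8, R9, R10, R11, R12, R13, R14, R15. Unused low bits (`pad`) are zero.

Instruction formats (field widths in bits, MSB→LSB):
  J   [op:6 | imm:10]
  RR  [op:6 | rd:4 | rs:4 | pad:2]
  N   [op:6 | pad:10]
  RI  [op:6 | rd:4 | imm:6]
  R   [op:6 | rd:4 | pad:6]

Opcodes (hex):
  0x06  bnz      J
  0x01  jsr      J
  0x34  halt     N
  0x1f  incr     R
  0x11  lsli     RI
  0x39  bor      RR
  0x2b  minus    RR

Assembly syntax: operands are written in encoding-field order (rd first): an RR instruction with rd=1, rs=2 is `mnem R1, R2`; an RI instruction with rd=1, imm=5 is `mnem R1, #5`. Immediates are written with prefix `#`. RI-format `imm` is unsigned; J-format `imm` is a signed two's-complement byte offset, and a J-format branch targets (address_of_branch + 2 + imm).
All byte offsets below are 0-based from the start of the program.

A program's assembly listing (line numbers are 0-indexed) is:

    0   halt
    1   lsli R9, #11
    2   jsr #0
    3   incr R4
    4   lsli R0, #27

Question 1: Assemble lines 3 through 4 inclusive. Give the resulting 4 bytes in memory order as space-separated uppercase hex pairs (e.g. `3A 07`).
7D 00 44 1B

3. incr fields op=0x1f:6|rd=4:4|pad=0:6 → word 7d00h → 7d 00
4. lsli fields op=0x11:6|rd=0:4|imm=27:6 → word 441bh → 44 1b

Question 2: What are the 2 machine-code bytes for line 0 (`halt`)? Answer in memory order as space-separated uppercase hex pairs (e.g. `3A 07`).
line 0 (halt): pack op=0x34:6|pad=0:10 = 0xd000; big→ d0 00

D0 00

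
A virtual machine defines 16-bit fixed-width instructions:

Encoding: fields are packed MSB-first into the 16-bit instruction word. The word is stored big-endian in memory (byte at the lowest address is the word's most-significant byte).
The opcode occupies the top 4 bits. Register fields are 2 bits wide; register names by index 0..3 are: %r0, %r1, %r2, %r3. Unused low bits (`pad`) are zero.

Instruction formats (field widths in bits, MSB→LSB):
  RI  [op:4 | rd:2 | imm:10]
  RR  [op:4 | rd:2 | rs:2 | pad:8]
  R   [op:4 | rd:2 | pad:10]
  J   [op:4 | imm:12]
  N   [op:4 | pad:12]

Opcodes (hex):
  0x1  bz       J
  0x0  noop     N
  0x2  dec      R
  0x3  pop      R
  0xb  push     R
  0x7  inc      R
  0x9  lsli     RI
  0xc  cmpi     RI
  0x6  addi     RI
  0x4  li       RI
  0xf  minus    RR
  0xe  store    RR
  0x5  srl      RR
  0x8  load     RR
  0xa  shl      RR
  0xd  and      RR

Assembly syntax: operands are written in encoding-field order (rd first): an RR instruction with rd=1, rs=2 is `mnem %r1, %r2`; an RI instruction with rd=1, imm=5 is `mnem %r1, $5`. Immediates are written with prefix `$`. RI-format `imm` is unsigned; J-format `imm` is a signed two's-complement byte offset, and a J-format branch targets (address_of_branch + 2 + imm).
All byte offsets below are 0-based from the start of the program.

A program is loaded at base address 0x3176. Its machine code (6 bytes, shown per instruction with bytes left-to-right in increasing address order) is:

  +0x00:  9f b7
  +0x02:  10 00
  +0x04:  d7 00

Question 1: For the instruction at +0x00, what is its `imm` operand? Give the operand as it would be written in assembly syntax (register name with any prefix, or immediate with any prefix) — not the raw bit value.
$951

@+00  big-endian(9f b7) = 0x9fb7
  op=0x9fb7>>12=0x9 ⇒ lsli (RI)
  [11:10] rd=3 = %r3
  [9:0] imm=951 = $951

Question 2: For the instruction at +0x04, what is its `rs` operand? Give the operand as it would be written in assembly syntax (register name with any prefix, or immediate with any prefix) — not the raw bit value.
off 0x04: read d7 00 as big → 0xd700
  top 4b → 0xd → and [RR]
  rd@[11:10]=0x1 ⇒ %r1
  rs@[9:8]=0x3 ⇒ %r3

%r3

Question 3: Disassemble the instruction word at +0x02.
bz $0

[02] 10 00 → 0x1000
  top 4b → 0x1 → bz [J]
  [11:0] imm=0 = $0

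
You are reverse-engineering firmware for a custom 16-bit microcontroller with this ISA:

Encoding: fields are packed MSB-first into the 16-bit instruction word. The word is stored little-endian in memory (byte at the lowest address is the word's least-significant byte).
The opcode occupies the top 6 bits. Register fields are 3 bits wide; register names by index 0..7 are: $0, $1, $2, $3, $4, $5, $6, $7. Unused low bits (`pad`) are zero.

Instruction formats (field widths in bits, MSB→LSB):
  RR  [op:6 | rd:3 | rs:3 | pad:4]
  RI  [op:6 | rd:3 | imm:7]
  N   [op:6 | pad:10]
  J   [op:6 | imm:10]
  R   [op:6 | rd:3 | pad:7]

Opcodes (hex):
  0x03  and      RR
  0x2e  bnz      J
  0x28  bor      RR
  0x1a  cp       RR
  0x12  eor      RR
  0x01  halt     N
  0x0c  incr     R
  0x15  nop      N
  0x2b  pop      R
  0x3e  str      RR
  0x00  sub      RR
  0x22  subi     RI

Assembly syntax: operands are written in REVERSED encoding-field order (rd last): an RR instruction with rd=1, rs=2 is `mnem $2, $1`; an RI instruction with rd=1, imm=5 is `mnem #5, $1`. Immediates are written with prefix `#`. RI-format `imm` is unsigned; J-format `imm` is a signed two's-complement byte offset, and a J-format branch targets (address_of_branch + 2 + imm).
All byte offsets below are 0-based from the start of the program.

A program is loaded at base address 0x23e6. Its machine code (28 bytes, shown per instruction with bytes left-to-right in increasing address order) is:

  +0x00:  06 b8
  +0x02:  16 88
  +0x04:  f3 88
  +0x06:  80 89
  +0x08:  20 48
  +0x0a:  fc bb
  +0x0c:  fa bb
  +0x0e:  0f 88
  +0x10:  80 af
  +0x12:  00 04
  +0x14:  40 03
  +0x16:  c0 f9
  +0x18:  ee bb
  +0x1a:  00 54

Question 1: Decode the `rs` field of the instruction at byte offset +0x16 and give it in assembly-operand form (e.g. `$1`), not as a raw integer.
off 0x16: read c0 f9 as little → 0xf9c0
  top 6b → 0x3e → str [RR]
  rd: (w>>7)&0x7=0x3 → $3
  rs: (w>>4)&0x7=0x4 → $4

$4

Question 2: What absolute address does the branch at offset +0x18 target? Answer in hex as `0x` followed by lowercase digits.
[18] ee bb → 0xbbee
  opcode bits[15:10]=0x2e: bnz/J
  imm@[9:0]=0x3ee (s10→-18) ⇒ #-18
  target = base 0x23e6 + off 0x18 + 2 + imm -18 = 0x23ee

0x23ee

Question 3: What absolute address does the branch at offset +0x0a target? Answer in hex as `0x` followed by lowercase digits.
[0a] fc bb → 0xbbfc
  top 6b → 0x2e → bnz [J]
  [9:0] imm=1020 (s10→-4) = #-4
  target = base 0x23e6 + off 0x0a + 2 + imm -4 = 0x23ee

0x23ee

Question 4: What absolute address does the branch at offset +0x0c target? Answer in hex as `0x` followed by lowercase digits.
+0x0c: fa bb ⇒ word 0xbbfa (little)
  top 6b → 0x2e → bnz [J]
  imm: (w>>0)&0x3ff=0x3fa (s10→-6) → #-6
  target = base 0x23e6 + off 0x0c + 2 + imm -6 = 0x23ee

0x23ee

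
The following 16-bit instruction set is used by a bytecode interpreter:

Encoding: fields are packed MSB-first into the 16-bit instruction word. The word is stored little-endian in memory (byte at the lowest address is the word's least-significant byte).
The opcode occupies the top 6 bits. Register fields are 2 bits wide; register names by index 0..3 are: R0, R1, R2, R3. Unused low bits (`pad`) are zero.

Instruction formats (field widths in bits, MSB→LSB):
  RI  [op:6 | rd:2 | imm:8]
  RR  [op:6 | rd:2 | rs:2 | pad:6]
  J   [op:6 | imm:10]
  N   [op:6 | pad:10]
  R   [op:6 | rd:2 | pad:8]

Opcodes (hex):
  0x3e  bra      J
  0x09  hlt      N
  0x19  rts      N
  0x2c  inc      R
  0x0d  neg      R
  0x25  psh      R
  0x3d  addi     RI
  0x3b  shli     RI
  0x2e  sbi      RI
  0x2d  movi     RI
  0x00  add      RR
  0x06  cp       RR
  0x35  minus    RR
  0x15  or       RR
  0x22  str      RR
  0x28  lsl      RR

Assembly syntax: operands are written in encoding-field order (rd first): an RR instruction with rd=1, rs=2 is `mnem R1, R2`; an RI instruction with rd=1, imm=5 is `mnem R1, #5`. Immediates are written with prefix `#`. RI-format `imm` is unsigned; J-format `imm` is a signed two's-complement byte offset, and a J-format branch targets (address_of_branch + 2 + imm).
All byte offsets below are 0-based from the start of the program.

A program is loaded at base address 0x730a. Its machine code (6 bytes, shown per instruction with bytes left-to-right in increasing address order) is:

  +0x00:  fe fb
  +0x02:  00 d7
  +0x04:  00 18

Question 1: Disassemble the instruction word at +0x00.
bra #-2

@+00  little-endian(fe fb) = 0xfbfe
  op=0xfbfe>>10=0x3e ⇒ bra (J)
  imm@[9:0]=0x3fe (s10→-2) ⇒ #-2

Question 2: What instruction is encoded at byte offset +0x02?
minus R3, R0

@+02  little-endian(00 d7) = 0xd700
  top 6b → 0x35 → minus [RR]
  rd: (w>>8)&0x3=0x3 → R3
  rs: (w>>6)&0x3=0x0 → R0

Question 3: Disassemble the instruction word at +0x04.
off 0x04: read 00 18 as little → 0x1800
  op=0x1800>>10=0x6 ⇒ cp (RR)
  rd: (w>>8)&0x3=0x0 → R0
  rs: (w>>6)&0x3=0x0 → R0

cp R0, R0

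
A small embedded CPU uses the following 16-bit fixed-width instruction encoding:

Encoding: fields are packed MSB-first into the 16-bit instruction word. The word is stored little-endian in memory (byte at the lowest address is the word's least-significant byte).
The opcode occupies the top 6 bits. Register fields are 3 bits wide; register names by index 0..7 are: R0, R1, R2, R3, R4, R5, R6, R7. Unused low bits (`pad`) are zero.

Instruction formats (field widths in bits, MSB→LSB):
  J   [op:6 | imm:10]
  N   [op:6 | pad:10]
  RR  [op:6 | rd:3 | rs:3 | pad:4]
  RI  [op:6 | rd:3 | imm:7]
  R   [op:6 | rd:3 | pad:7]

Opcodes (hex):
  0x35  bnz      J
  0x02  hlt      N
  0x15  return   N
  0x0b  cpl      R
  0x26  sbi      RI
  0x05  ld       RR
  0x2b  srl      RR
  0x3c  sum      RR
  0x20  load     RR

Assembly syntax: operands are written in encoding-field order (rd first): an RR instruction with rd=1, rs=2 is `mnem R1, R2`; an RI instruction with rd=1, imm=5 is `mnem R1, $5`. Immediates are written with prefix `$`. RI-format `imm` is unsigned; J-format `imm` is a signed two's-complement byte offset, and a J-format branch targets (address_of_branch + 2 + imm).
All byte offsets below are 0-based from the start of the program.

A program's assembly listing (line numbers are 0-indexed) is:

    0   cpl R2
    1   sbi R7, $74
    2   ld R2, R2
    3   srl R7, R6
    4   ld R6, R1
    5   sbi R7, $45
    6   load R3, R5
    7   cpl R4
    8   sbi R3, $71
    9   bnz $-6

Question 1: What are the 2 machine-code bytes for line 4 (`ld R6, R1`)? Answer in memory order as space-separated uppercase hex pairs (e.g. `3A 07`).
10 17

line 4 (ld): pack op=0x5:6|rd=6:3|rs=1:3|pad=0:4 = 0x1710; little→ 10 17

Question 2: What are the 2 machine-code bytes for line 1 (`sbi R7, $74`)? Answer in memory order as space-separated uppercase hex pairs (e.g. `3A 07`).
CA 9B

1. sbi fields op=0x26:6|rd=7:3|imm=74:7 → word 9bcah → ca 9b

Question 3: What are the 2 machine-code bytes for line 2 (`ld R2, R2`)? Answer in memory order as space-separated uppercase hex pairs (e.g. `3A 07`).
line 2 (ld): pack op=0x5:6|rd=2:3|rs=2:3|pad=0:4 = 0x1520; little→ 20 15

20 15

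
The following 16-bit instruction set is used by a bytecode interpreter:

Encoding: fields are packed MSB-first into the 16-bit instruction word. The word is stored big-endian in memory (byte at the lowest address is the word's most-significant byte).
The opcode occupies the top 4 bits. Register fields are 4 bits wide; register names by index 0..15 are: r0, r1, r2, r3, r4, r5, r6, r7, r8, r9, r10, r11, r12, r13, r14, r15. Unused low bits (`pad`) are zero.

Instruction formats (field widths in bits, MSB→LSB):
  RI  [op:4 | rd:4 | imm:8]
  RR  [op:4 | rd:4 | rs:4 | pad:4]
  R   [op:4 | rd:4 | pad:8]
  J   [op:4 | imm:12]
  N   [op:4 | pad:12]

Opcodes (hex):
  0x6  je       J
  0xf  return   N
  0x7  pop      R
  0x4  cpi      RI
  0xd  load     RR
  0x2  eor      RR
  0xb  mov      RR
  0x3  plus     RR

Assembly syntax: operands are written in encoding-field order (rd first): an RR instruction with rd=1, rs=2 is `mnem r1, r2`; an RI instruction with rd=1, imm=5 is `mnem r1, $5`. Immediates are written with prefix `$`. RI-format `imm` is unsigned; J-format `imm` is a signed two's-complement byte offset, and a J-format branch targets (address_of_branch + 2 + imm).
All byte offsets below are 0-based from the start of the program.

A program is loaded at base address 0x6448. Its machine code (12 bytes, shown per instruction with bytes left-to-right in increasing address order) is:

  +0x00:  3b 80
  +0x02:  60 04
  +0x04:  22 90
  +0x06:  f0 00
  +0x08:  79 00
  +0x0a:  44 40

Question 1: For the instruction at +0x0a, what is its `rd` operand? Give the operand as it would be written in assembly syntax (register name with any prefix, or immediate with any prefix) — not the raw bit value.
off 0x0a: read 44 40 as big → 0x4440
  opcode bits[15:12]=0x4: cpi/RI
  rd@[11:8]=0x4 ⇒ r4
  imm@[7:0]=0x40 ⇒ $64

r4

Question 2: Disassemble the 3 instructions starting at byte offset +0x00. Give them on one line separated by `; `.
plus r11, r8; je $4; eor r2, r9

off 0x00: read 3b 80 as big → 0x3b80
  top 4b → 0x3 → plus [RR]
  rd@[11:8]=0xb ⇒ r11
  rs@[7:4]=0x8 ⇒ r8
off 0x02: read 60 04 as big → 0x6004
  top 4b → 0x6 → je [J]
  imm@[11:0]=0x4 ⇒ $4
off 0x04: read 22 90 as big → 0x2290
  top 4b → 0x2 → eor [RR]
  rd@[11:8]=0x2 ⇒ r2
  rs@[7:4]=0x9 ⇒ r9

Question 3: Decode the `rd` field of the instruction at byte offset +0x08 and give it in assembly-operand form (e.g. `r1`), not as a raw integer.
off 0x08: read 79 00 as big → 0x7900
  top 4b → 0x7 → pop [R]
  rd@[11:8]=0x9 ⇒ r9

r9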